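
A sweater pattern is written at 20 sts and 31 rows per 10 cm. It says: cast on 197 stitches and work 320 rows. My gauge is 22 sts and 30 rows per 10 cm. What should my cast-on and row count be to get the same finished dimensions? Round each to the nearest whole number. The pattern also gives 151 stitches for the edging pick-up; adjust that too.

Stitches: 197 × 22/20 = 216.70 → 217.
Rows: 320 × 30/31 = 309.68 → 310.
edging pick-up: 151 × 22/20 = 166.10 → 166.

Cast on 217 stitches; work 310 rows; edging pick-up 166 stitches.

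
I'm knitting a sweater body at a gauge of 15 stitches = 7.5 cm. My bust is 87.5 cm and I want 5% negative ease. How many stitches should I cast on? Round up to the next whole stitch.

CO 167 sts.

Finished = 87.5 × 0.95 = 83.12 cm.
15 / 7.5 = 2 sts per cm.
83.12 × 2 = 166.25 sts.
→ 167 sts.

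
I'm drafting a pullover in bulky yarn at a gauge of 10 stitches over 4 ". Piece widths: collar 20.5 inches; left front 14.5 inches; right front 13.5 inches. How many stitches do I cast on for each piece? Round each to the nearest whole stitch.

Rate = 10/4 = 2.5 sts per in.
collar: 20.5 × 2.5 = 51.25 → 51.
left front: 14.5 × 2.5 = 36.25 → 36.
right front: 13.5 × 2.5 = 33.75 → 34.

collar 51; left front 36; right front 34.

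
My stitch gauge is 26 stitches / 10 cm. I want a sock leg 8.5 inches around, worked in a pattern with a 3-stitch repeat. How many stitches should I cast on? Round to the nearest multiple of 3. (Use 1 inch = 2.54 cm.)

CO 57 sts.

8.5 in = 8.5 × 2.54 = 21.59 cm.
26 / 10 = 2.6 sts/cm.
21.59 × 2.6 = 56.13 sts.
→ 57.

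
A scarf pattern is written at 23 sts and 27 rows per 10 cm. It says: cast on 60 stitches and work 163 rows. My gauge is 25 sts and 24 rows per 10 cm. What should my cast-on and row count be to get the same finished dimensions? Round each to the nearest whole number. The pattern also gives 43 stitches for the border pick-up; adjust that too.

Stitches: 60 × 25/23 = 65.22 → 65.
Rows: 163 × 24/27 = 144.89 → 145.
border pick-up: 43 × 25/23 = 46.74 → 47.

Cast on 65 stitches; work 145 rows; border pick-up 47 stitches.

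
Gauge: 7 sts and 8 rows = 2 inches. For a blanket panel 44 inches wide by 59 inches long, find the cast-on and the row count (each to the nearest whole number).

Cast on 154 stitches and work 236 rows.

Stitch gauge = 7/2 = 3.5 sts/in; 44 × 3.5 = 154.00 → 154 sts.
Row gauge = 8/2 = 4 rows/in; 59 × 4 = 236.00 → 236 rows.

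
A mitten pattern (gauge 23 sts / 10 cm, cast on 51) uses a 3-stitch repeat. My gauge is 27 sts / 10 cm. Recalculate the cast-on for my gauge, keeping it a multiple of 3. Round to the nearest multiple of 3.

Cast on 60 stitches.

51 × 27 / 23 = 59.87.
Nearest multiple of 3: 60.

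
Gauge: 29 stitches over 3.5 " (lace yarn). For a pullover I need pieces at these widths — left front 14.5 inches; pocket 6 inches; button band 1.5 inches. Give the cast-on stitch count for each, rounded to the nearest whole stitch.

Rate = 29/3.5 = 8.286 sts per in.
left front: 14.5 × 8.286 = 120.14 → 120.
pocket: 6 × 8.286 = 49.71 → 50.
button band: 1.5 × 8.286 = 12.43 → 12.

left front 120; pocket 50; button band 12.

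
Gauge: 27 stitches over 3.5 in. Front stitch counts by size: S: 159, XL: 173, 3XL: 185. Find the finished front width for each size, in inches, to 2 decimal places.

27/3.5 = 7.714 sts per in.
S: 159 / 7.714 = 20.611 → 20.61 in.
XL: 173 / 7.714 = 22.426 → 22.43 in.
3XL: 185 / 7.714 = 23.981 → 23.98 in.

S 20.61 inches; XL 22.43 inches; 3XL 23.98 inches.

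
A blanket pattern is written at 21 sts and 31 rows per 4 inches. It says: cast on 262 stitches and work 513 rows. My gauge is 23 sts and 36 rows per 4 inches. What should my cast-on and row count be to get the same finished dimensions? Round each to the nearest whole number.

Stitches: 262 × 23/21 = 286.95 → 287.
Rows: 513 × 36/31 = 595.74 → 596.

Cast on 287 stitches; work 596 rows.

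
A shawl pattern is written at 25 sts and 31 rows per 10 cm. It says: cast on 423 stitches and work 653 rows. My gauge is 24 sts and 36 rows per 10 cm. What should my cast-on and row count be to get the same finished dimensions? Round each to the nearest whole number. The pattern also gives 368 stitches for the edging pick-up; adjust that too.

Stitches: 423 × 24/25 = 406.08 → 406.
Rows: 653 × 36/31 = 758.32 → 758.
edging pick-up: 368 × 24/25 = 353.28 → 353.

Cast on 406 stitches; work 758 rows; edging pick-up 353 stitches.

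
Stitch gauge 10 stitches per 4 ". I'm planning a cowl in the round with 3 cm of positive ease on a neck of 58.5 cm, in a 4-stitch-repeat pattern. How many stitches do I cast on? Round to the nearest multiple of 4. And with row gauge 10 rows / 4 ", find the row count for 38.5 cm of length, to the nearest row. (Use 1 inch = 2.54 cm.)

Finished = 58.5 + 3 = 61.5 cm.
61.5 cm × 1/2.54 = 24.21 inches.
10/4 = 2.5 sts per in; 24.21 × 2.5 = 60.53 sts.
Nearest multiple of 4 → 60.
38.5 cm = 15.16 inches; × 2.5 = 37.89 → 38 rows.

Cast on 60 stitches; work 38 rows.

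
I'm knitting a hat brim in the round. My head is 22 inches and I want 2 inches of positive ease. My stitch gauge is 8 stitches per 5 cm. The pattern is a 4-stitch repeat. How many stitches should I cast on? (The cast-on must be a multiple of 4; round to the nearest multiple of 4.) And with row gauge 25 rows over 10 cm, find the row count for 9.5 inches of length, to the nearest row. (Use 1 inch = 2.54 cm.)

Cast on 96 stitches; work 60 rows.

Finished = 22 + 2 = 24 inches.
24 inches × 2.54 = 60.96 cm.
8/5 = 1.6 sts per cm; 60.96 × 1.6 = 97.54 sts.
Nearest multiple of 4 → 96.
9.5 inches = 24.13 cm; × 2.5 = 60.33 → 60 rows.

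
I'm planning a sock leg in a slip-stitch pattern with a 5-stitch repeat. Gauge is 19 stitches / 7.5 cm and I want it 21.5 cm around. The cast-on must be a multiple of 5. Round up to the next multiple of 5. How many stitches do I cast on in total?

19 / 7.5 = 2.533 sts per cm.
21.5 × 2.533 = 54.47 sts.
Next multiple of 5: 55.

Cast on 55 stitches.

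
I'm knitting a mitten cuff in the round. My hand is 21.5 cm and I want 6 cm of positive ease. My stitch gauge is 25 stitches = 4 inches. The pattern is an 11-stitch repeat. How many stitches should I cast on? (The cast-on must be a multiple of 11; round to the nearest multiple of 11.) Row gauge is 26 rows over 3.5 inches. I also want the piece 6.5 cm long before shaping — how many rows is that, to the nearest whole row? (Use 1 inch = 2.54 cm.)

Cast on 66 stitches; work 19 rows.

Finished = 21.5 + 6 = 27.5 cm.
27.5 cm × 1/2.54 = 10.83 inches.
25/4 = 6.25 sts per in; 10.83 × 6.25 = 67.67 sts.
Nearest multiple of 11 → 66.
6.5 cm = 2.56 inches; × 7.429 = 19.01 → 19 rows.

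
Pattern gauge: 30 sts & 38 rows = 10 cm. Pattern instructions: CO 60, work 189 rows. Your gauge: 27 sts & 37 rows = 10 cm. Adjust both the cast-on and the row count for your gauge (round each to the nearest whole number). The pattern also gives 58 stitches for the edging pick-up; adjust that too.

Cast on 54 stitches; work 184 rows; edging pick-up 52 stitches.

Stitches: 60 × 27/30 = 54.00 → 54.
Rows: 189 × 37/38 = 184.03 → 184.
edging pick-up: 58 × 27/30 = 52.20 → 52.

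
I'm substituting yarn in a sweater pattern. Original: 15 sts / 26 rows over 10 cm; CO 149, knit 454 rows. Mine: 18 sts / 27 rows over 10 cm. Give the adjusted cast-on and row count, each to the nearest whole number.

Stitches: 149 × 18/15 = 178.80 → 179.
Rows: 454 × 27/26 = 471.46 → 471.

Cast on 179 stitches; work 471 rows.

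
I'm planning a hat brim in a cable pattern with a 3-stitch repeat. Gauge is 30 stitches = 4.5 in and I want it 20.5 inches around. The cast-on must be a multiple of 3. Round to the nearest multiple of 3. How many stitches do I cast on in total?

30 / 4.5 = 6.667 sts per inch.
20.5 × 6.667 = 136.67 sts.
Nearest multiple of 3: 138.

138 stitches.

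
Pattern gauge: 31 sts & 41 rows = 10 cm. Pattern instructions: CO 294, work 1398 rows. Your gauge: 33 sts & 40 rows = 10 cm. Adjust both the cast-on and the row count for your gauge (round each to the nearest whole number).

Stitches: 294 × 33/31 = 312.97 → 313.
Rows: 1398 × 40/41 = 1363.90 → 1364.

Cast on 313 stitches; work 1364 rows.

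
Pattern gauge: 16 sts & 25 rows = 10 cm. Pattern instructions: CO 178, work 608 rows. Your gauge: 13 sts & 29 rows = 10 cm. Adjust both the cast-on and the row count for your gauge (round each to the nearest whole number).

Stitches: 178 × 13/16 = 144.62 → 145.
Rows: 608 × 29/25 = 705.28 → 705.

Cast on 145 stitches; work 705 rows.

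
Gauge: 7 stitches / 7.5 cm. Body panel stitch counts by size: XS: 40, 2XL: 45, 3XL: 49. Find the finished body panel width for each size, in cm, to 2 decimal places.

XS 42.86 cm; 2XL 48.21 cm; 3XL 52.50 cm.

7/7.5 = 0.933 sts per cm.
XS: 40 / 0.933 = 42.857 → 42.86 cm.
2XL: 45 / 0.933 = 48.214 → 48.21 cm.
3XL: 49 / 0.933 = 52.500 → 52.50 cm.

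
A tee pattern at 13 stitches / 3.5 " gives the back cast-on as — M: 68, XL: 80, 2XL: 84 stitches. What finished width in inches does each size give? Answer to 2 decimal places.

M 18.31 inches; XL 21.54 inches; 2XL 22.62 inches.

13/3.5 = 3.714 sts per in.
M: 68 / 3.714 = 18.308 → 18.31 in.
XL: 80 / 3.714 = 21.538 → 21.54 in.
2XL: 84 / 3.714 = 22.615 → 22.62 in.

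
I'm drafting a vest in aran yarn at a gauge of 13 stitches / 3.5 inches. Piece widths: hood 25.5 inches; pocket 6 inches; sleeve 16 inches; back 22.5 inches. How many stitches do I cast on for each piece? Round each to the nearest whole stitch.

hood 95; pocket 22; sleeve 59; back 84.

Rate = 13/3.5 = 3.714 sts per in.
hood: 25.5 × 3.714 = 94.71 → 95.
pocket: 6 × 3.714 = 22.29 → 22.
sleeve: 16 × 3.714 = 59.43 → 59.
back: 22.5 × 3.714 = 83.57 → 84.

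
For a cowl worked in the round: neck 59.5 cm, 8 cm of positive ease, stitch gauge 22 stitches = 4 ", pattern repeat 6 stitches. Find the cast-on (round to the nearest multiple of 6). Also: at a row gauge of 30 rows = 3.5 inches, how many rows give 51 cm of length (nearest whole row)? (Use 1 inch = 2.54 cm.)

Finished = 59.5 + 8 = 67.5 cm.
67.5 cm × 1/2.54 = 26.57 inches.
22/4 = 5.5 sts per in; 26.57 × 5.5 = 146.16 sts.
Nearest multiple of 6 → 144.
51 cm = 20.08 inches; × 8.571 = 172.10 → 172 rows.

Cast on 144 stitches; work 172 rows.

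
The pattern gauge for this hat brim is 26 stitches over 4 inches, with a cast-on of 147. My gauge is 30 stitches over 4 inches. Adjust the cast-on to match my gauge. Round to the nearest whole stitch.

Cast on 170 stitches.

Scale factor = 30 / 26 = 1.154.
147 × 30 / 26 = 169.62 sts.
→ 170 sts.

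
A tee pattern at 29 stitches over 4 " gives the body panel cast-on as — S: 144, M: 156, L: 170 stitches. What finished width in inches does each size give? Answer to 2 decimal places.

29/4 = 7.25 sts per in.
S: 144 / 7.25 = 19.862 → 19.86 in.
M: 156 / 7.25 = 21.517 → 21.52 in.
L: 170 / 7.25 = 23.448 → 23.45 in.

S 19.86 inches; M 21.52 inches; L 23.45 inches.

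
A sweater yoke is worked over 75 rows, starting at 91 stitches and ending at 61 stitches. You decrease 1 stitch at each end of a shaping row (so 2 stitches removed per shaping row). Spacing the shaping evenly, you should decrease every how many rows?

Stitches to remove: |61 − 91| = 30.
Shaping rows needed: 30 / 2 = 15.
75 rows / 15 = every 5 rows.

Decrease every 5th row.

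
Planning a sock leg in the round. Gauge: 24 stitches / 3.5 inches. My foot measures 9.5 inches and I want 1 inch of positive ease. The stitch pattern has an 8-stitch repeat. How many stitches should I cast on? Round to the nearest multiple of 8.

Finished = 9.5 + 1 = 10.5 inches.
24 / 3.5 = 6.857 sts/in.
10.5 × 6.857 = 72.00 sts.
Nearest multiple of 8: 72.

CO 72 sts.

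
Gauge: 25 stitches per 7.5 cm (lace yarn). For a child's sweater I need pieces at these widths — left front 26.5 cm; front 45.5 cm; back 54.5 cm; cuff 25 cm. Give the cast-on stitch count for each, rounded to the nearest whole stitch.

left front 88; front 152; back 182; cuff 83.

Rate = 25/7.5 = 3.333 sts per cm.
left front: 26.5 × 3.333 = 88.33 → 88.
front: 45.5 × 3.333 = 151.67 → 152.
back: 54.5 × 3.333 = 181.67 → 182.
cuff: 25 × 3.333 = 83.33 → 83.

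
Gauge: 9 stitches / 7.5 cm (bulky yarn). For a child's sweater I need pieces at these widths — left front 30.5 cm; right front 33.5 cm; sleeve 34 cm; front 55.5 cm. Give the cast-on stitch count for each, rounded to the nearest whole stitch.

Rate = 9/7.5 = 1.2 sts per cm.
left front: 30.5 × 1.2 = 36.60 → 37.
right front: 33.5 × 1.2 = 40.20 → 40.
sleeve: 34 × 1.2 = 40.80 → 41.
front: 55.5 × 1.2 = 66.60 → 67.

left front 37; right front 40; sleeve 41; front 67.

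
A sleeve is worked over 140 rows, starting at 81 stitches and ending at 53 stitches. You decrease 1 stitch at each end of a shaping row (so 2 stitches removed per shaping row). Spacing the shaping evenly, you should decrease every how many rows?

Stitches to remove: |53 − 81| = 28.
Shaping rows needed: 28 / 2 = 14.
140 rows / 14 = every 10 rows.

Decrease every 10th row.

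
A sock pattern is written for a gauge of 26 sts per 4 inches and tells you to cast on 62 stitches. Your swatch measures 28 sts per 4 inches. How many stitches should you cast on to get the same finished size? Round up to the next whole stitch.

Cast on 67 stitches.

Scale factor = 28 / 26 = 1.077.
62 × 28 / 26 = 66.77 sts.
→ 67 sts.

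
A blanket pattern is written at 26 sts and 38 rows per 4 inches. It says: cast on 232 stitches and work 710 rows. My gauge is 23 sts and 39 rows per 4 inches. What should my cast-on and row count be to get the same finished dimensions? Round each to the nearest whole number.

Stitches: 232 × 23/26 = 205.23 → 205.
Rows: 710 × 39/38 = 728.68 → 729.

Cast on 205 stitches; work 729 rows.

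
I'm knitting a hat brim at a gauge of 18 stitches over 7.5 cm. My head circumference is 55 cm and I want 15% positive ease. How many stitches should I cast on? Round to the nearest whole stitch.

152 stitches.

Finished = 55 × 1.15 = 63.25 cm.
18 / 7.5 = 2.4 sts per cm.
63.25 × 2.4 = 151.80 sts.
→ 152 sts.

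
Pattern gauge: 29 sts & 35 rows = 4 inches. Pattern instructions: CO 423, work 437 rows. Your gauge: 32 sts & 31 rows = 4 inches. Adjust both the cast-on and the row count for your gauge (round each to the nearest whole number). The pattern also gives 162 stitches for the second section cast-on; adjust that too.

Stitches: 423 × 32/29 = 466.76 → 467.
Rows: 437 × 31/35 = 387.06 → 387.
second section cast-on: 162 × 32/29 = 178.76 → 179.

Cast on 467 stitches; work 387 rows; second section cast-on 179 stitches.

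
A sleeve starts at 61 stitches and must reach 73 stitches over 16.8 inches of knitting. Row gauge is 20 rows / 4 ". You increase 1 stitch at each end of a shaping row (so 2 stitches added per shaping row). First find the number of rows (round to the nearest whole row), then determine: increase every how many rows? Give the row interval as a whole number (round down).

Increase every 14th row.

Rows = 16.8 × 5 = 84.0 → 84 rows.
Stitches to add: 12 → 6 shaping rows (at 2 st each).
84 / 6 = 14.00 → every 14 rows.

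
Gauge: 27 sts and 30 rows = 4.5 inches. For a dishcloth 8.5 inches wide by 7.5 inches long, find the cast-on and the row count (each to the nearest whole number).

Cast on 51 stitches and work 50 rows.

Stitch gauge = 27/4.5 = 6 sts/in; 8.5 × 6 = 51.00 → 51 sts.
Row gauge = 30/4.5 = 6.667 rows/in; 7.5 × 6.667 = 50.00 → 50 rows.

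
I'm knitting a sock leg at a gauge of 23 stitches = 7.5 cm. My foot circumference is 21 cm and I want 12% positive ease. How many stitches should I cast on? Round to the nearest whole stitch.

72 stitches.

Finished = 21 × 1.12 = 23.52 cm.
23 / 7.5 = 3.067 sts per cm.
23.52 × 3.067 = 72.13 sts.
→ 72 sts.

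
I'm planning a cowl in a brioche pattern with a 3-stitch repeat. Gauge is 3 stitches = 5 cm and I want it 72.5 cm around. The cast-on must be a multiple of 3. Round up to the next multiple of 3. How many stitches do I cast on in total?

CO 45 sts.

3 / 5 = 0.6 sts per cm.
72.5 × 0.6 = 43.50 sts.
Next multiple of 3: 45.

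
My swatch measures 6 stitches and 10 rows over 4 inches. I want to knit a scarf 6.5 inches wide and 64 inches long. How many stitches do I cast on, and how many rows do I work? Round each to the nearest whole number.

Cast on 10 stitches and work 160 rows.

Stitch gauge = 6/4 = 1.5 sts/in; 6.5 × 1.5 = 9.75 → 10 sts.
Row gauge = 10/4 = 2.5 rows/in; 64 × 2.5 = 160.00 → 160 rows.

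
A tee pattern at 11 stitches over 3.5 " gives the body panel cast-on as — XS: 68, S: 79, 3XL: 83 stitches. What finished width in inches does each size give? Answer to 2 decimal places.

11/3.5 = 3.143 sts per in.
XS: 68 / 3.143 = 21.636 → 21.64 in.
S: 79 / 3.143 = 25.136 → 25.14 in.
3XL: 83 / 3.143 = 26.409 → 26.41 in.

XS 21.64 inches; S 25.14 inches; 3XL 26.41 inches.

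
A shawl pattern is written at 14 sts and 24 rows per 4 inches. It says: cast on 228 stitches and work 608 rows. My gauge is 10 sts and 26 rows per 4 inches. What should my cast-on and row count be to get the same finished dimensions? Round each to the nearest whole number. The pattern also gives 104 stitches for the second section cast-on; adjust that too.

Cast on 163 stitches; work 659 rows; second section cast-on 74 stitches.

Stitches: 228 × 10/14 = 162.86 → 163.
Rows: 608 × 26/24 = 658.67 → 659.
second section cast-on: 104 × 10/14 = 74.29 → 74.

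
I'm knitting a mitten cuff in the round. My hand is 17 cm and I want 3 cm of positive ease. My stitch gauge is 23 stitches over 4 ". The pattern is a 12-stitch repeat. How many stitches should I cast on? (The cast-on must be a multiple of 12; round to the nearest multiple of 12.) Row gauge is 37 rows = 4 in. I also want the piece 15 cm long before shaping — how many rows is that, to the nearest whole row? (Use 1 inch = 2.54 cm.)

Cast on 48 stitches; work 55 rows.

Finished = 17 + 3 = 20 cm.
20 cm × 1/2.54 = 7.87 inches.
23/4 = 5.75 sts per in; 7.87 × 5.75 = 45.28 sts.
Nearest multiple of 12 → 48.
15 cm = 5.91 inches; × 9.25 = 54.63 → 55 rows.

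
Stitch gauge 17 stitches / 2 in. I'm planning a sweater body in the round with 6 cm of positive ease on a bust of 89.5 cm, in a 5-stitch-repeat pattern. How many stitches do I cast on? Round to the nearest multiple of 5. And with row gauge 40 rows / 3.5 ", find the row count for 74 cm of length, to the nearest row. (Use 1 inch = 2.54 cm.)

Cast on 320 stitches; work 333 rows.

Finished = 89.5 + 6 = 95.5 cm.
95.5 cm × 1/2.54 = 37.60 inches.
17/2 = 8.5 sts per in; 37.60 × 8.5 = 319.59 sts.
Nearest multiple of 5 → 320.
74 cm = 29.13 inches; × 11.429 = 332.96 → 333 rows.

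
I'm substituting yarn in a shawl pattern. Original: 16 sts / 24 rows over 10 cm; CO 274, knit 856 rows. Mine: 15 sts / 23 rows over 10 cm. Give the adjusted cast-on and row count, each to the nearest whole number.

Stitches: 274 × 15/16 = 256.88 → 257.
Rows: 856 × 23/24 = 820.33 → 820.

Cast on 257 stitches; work 820 rows.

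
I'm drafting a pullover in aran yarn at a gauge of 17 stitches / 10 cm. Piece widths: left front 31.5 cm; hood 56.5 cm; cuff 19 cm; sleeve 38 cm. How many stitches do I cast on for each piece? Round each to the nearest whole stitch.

left front 54; hood 96; cuff 32; sleeve 65.

Rate = 17/10 = 1.7 sts per cm.
left front: 31.5 × 1.7 = 53.55 → 54.
hood: 56.5 × 1.7 = 96.05 → 96.
cuff: 19 × 1.7 = 32.30 → 32.
sleeve: 38 × 1.7 = 64.60 → 65.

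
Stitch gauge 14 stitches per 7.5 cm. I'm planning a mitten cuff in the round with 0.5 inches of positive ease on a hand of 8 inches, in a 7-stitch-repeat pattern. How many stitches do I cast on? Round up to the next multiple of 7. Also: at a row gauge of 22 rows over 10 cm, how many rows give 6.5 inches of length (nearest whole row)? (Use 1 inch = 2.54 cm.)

Cast on 42 stitches; work 36 rows.

Finished = 8 + 0.5 = 8.5 inches.
8.5 inches × 2.54 = 21.59 cm.
14/7.5 = 1.867 sts per cm; 21.59 × 1.867 = 40.30 sts.
Next multiple of 7 → 42.
6.5 inches = 16.51 cm; × 2.2 = 36.32 → 36 rows.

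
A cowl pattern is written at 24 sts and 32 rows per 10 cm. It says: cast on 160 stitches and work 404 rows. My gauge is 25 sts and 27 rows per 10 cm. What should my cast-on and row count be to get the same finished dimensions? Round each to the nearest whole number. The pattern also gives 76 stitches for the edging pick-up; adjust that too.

Stitches: 160 × 25/24 = 166.67 → 167.
Rows: 404 × 27/32 = 340.88 → 341.
edging pick-up: 76 × 25/24 = 79.17 → 79.

Cast on 167 stitches; work 341 rows; edging pick-up 79 stitches.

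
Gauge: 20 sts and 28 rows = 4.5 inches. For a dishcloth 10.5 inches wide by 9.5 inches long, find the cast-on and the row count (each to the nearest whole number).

Cast on 47 stitches and work 59 rows.

Stitch gauge = 20/4.5 = 4.444 sts/in; 10.5 × 4.444 = 46.67 → 47 sts.
Row gauge = 28/4.5 = 6.222 rows/in; 9.5 × 6.222 = 59.11 → 59 rows.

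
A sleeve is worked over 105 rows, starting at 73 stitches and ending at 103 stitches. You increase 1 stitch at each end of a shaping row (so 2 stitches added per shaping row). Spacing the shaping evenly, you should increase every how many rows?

Increase every 7th row.

Stitches to add: |103 − 73| = 30.
Shaping rows needed: 30 / 2 = 15.
105 rows / 15 = every 7 rows.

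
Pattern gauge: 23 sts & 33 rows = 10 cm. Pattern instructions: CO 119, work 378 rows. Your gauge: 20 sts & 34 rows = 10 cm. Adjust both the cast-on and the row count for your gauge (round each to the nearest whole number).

Stitches: 119 × 20/23 = 103.48 → 103.
Rows: 378 × 34/33 = 389.45 → 389.

Cast on 103 stitches; work 389 rows.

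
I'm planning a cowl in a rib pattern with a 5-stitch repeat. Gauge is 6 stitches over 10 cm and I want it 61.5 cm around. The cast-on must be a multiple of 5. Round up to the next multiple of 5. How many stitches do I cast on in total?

6 / 10 = 0.6 sts per cm.
61.5 × 0.6 = 36.90 sts.
Next multiple of 5: 40.

Cast on 40 stitches.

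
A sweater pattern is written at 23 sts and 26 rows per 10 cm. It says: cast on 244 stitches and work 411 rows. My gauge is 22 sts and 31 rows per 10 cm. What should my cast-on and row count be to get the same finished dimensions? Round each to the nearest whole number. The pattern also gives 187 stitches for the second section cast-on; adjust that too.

Stitches: 244 × 22/23 = 233.39 → 233.
Rows: 411 × 31/26 = 490.04 → 490.
second section cast-on: 187 × 22/23 = 178.87 → 179.

Cast on 233 stitches; work 490 rows; second section cast-on 179 stitches.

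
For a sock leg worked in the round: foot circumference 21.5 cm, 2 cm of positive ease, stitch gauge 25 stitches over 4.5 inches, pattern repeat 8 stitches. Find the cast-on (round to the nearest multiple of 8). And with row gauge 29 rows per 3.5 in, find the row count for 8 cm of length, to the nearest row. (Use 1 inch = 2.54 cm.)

Cast on 48 stitches; work 26 rows.

Finished = 21.5 + 2 = 23.5 cm.
23.5 cm × 1/2.54 = 9.25 inches.
25/4.5 = 5.556 sts per in; 9.25 × 5.556 = 51.40 sts.
Nearest multiple of 8 → 48.
8 cm = 3.15 inches; × 8.286 = 26.10 → 26 rows.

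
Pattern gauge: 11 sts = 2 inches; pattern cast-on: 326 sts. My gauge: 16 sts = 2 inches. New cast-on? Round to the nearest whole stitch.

Scale factor = 16 / 11 = 1.455.
326 × 16 / 11 = 474.18 sts.
→ 474 sts.

474 stitches.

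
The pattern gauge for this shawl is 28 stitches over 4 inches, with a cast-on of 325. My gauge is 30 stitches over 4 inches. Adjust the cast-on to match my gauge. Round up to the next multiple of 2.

Scale factor = 30 / 28 = 1.071.
325 × 30 / 28 = 348.21 sts.
→ 350 sts.

CO 350 sts.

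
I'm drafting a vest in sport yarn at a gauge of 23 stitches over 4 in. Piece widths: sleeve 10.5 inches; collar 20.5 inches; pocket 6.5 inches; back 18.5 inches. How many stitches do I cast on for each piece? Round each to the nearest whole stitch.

Rate = 23/4 = 5.75 sts per in.
sleeve: 10.5 × 5.75 = 60.38 → 60.
collar: 20.5 × 5.75 = 117.88 → 118.
pocket: 6.5 × 5.75 = 37.38 → 37.
back: 18.5 × 5.75 = 106.38 → 106.

sleeve 60; collar 118; pocket 37; back 106.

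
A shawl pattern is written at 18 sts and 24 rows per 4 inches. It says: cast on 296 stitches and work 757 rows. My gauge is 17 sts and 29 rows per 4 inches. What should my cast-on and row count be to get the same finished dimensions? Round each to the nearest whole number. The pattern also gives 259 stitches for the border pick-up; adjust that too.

Cast on 280 stitches; work 915 rows; border pick-up 245 stitches.

Stitches: 296 × 17/18 = 279.56 → 280.
Rows: 757 × 29/24 = 914.71 → 915.
border pick-up: 259 × 17/18 = 244.61 → 245.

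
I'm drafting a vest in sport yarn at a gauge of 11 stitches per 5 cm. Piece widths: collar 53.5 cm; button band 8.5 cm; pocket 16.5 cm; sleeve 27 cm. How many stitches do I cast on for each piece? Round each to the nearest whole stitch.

Rate = 11/5 = 2.2 sts per cm.
collar: 53.5 × 2.2 = 117.70 → 118.
button band: 8.5 × 2.2 = 18.70 → 19.
pocket: 16.5 × 2.2 = 36.30 → 36.
sleeve: 27 × 2.2 = 59.40 → 59.

collar 118; button band 19; pocket 36; sleeve 59.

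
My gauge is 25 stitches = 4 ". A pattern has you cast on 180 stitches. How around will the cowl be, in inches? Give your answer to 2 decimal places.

28.80 inches.

25 stitches / 4 inch = 6.25 stitches per inch.
180 / 6.25 = 28.800 inches.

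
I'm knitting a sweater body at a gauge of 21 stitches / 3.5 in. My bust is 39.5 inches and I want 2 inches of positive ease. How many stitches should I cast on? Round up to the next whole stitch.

249 stitches.

Finished = 39.5 + 2 = 41.5 in.
21 / 3.5 = 6 sts per inch.
41.50 × 6 = 249.00 sts.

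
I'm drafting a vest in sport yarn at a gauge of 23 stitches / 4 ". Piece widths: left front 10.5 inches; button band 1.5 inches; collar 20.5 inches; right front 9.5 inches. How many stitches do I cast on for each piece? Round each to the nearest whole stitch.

left front 60; button band 9; collar 118; right front 55.

Rate = 23/4 = 5.75 sts per in.
left front: 10.5 × 5.75 = 60.38 → 60.
button band: 1.5 × 5.75 = 8.62 → 9.
collar: 20.5 × 5.75 = 117.88 → 118.
right front: 9.5 × 5.75 = 54.62 → 55.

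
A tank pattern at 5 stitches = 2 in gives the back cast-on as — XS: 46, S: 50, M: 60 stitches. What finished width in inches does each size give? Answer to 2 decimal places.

5/2 = 2.5 sts per in.
XS: 46 / 2.5 = 18.400 → 18.40 in.
S: 50 / 2.5 = 20.000 → 20.00 in.
M: 60 / 2.5 = 24.000 → 24.00 in.

XS 18.40 inches; S 20.00 inches; M 24.00 inches.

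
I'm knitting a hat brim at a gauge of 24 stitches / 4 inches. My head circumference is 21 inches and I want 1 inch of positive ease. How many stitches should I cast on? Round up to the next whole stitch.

132 stitches.

Finished = 21 + 1 = 22 in.
24 / 4 = 6 sts per inch.
22.00 × 6 = 132.00 sts.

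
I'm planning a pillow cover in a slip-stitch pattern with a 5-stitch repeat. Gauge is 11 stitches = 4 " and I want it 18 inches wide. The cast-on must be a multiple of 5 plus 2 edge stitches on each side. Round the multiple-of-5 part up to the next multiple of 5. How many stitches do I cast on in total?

Cast on 54 stitches.

11 / 4 = 2.75 sts per inch.
18 × 2.75 = 49.50 sts.
Less 4 edge sts → 45.50 for the repeat.
Next multiple of 5: 50.
Add back 4 edge sts → 54.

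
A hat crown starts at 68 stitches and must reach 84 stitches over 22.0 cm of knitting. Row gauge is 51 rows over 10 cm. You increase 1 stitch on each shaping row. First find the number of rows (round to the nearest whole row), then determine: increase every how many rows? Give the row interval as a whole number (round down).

Rows = 22.0 × 5.1 = 112.2 → 112 rows.
Stitches to add: 16 → 16 shaping rows (at 1 st each).
112 / 16 = 7.00 → every 7 rows.

Increase every 7th row.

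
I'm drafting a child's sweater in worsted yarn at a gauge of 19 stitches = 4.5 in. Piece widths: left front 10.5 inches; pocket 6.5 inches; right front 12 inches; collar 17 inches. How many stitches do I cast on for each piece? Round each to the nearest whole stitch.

left front 44; pocket 27; right front 51; collar 72.

Rate = 19/4.5 = 4.222 sts per in.
left front: 10.5 × 4.222 = 44.33 → 44.
pocket: 6.5 × 4.222 = 27.44 → 27.
right front: 12 × 4.222 = 50.67 → 51.
collar: 17 × 4.222 = 71.78 → 72.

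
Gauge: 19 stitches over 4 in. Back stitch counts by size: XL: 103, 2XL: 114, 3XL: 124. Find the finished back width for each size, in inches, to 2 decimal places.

19/4 = 4.75 sts per in.
XL: 103 / 4.75 = 21.684 → 21.68 in.
2XL: 114 / 4.75 = 24.000 → 24.00 in.
3XL: 124 / 4.75 = 26.105 → 26.11 in.

XL 21.68 inches; 2XL 24.00 inches; 3XL 26.11 inches.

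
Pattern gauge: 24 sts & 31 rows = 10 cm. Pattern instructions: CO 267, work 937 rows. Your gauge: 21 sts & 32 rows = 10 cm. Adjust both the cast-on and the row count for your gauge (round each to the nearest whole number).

Stitches: 267 × 21/24 = 233.62 → 234.
Rows: 937 × 32/31 = 967.23 → 967.

Cast on 234 stitches; work 967 rows.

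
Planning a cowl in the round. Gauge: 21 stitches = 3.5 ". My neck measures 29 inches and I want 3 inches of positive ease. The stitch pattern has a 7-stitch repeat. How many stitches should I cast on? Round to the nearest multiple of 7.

Finished = 29 + 3 = 32 inches.
21 / 3.5 = 6 sts/in.
32 × 6 = 192.00 sts.
Nearest multiple of 7: 189.

Cast on 189 stitches.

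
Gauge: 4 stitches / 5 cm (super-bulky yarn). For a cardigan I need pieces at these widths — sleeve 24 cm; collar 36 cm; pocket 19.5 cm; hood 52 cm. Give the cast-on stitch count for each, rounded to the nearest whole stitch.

sleeve 19; collar 29; pocket 16; hood 42.

Rate = 4/5 = 0.8 sts per cm.
sleeve: 24 × 0.8 = 19.20 → 19.
collar: 36 × 0.8 = 28.80 → 29.
pocket: 19.5 × 0.8 = 15.60 → 16.
hood: 52 × 0.8 = 41.60 → 42.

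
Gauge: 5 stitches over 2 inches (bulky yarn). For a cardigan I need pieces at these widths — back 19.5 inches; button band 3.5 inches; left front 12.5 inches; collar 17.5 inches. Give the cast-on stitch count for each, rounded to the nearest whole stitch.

Rate = 5/2 = 2.5 sts per in.
back: 19.5 × 2.5 = 48.75 → 49.
button band: 3.5 × 2.5 = 8.75 → 9.
left front: 12.5 × 2.5 = 31.25 → 31.
collar: 17.5 × 2.5 = 43.75 → 44.

back 49; button band 9; left front 31; collar 44.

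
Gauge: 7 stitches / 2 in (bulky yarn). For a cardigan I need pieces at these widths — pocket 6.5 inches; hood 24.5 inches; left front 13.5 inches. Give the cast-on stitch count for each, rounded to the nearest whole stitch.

Rate = 7/2 = 3.5 sts per in.
pocket: 6.5 × 3.5 = 22.75 → 23.
hood: 24.5 × 3.5 = 85.75 → 86.
left front: 13.5 × 3.5 = 47.25 → 47.

pocket 23; hood 86; left front 47.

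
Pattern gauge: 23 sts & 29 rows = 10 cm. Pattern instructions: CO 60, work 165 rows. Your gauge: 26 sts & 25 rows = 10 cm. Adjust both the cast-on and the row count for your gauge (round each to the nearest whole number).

Stitches: 60 × 26/23 = 67.83 → 68.
Rows: 165 × 25/29 = 142.24 → 142.

Cast on 68 stitches; work 142 rows.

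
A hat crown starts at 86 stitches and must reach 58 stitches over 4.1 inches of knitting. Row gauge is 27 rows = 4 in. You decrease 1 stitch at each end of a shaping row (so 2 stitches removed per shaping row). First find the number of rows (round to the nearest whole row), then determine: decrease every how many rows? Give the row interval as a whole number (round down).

Rows = 4.1 × 6.75 = 27.7 → 28 rows.
Stitches to remove: 28 → 14 shaping rows (at 2 st each).
28 / 14 = 2.00 → every 2 rows.

Decrease every 2nd row.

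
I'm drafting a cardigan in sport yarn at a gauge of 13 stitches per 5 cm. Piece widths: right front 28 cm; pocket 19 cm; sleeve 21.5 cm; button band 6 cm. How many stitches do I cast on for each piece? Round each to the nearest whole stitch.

Rate = 13/5 = 2.6 sts per cm.
right front: 28 × 2.6 = 72.80 → 73.
pocket: 19 × 2.6 = 49.40 → 49.
sleeve: 21.5 × 2.6 = 55.90 → 56.
button band: 6 × 2.6 = 15.60 → 16.

right front 73; pocket 49; sleeve 56; button band 16.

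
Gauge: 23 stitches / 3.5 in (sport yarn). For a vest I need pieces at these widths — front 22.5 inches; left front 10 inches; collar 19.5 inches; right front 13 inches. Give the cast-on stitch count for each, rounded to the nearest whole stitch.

Rate = 23/3.5 = 6.571 sts per in.
front: 22.5 × 6.571 = 147.86 → 148.
left front: 10 × 6.571 = 65.71 → 66.
collar: 19.5 × 6.571 = 128.14 → 128.
right front: 13 × 6.571 = 85.43 → 85.

front 148; left front 66; collar 128; right front 85.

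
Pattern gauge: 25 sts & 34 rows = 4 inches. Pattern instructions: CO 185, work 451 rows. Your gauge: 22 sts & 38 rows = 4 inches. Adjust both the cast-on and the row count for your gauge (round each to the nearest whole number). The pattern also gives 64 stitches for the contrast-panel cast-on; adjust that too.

Cast on 163 stitches; work 504 rows; contrast-panel cast-on 56 stitches.

Stitches: 185 × 22/25 = 162.80 → 163.
Rows: 451 × 38/34 = 504.06 → 504.
contrast-panel cast-on: 64 × 22/25 = 56.32 → 56.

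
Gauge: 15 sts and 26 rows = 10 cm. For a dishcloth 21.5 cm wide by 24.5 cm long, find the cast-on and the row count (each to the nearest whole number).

Stitch gauge = 15/10 = 1.5 sts/cm; 21.5 × 1.5 = 32.25 → 32 sts.
Row gauge = 26/10 = 2.6 rows/cm; 24.5 × 2.6 = 63.70 → 64 rows.

Cast on 32 stitches and work 64 rows.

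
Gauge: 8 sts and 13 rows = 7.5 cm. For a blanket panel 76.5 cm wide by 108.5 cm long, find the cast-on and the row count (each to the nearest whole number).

Stitch gauge = 8/7.5 = 1.067 sts/cm; 76.5 × 1.067 = 81.60 → 82 sts.
Row gauge = 13/7.5 = 1.733 rows/cm; 108.5 × 1.733 = 188.07 → 188 rows.

Cast on 82 stitches and work 188 rows.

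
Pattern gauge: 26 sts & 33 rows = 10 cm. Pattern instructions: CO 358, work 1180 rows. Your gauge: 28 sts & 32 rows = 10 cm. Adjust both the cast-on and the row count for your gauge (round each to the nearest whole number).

Stitches: 358 × 28/26 = 385.54 → 386.
Rows: 1180 × 32/33 = 1144.24 → 1144.

Cast on 386 stitches; work 1144 rows.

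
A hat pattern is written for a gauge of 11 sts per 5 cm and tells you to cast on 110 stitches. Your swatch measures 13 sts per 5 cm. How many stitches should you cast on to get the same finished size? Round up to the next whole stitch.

Scale factor = 13 / 11 = 1.182.
110 × 13 / 11 = 130.00 sts.

CO 130 sts.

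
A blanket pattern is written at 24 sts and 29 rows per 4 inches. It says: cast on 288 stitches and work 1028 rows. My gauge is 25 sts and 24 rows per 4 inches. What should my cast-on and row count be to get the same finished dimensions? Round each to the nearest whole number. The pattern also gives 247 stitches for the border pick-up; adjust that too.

Stitches: 288 × 25/24 = 300.00 → 300.
Rows: 1028 × 24/29 = 850.76 → 851.
border pick-up: 247 × 25/24 = 257.29 → 257.

Cast on 300 stitches; work 851 rows; border pick-up 257 stitches.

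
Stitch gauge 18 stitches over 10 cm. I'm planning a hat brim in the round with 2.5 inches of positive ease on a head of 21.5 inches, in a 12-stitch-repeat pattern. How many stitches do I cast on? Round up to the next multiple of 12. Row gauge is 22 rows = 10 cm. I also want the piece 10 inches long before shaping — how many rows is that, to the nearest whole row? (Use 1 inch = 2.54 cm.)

Cast on 120 stitches; work 56 rows.

Finished = 21.5 + 2.5 = 24 inches.
24 inches × 2.54 = 60.96 cm.
18/10 = 1.8 sts per cm; 60.96 × 1.8 = 109.73 sts.
Next multiple of 12 → 120.
10 inches = 25.40 cm; × 2.2 = 55.88 → 56 rows.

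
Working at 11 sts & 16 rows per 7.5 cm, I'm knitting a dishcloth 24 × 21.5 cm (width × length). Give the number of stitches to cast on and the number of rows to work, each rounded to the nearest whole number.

Stitch gauge = 11/7.5 = 1.467 sts/cm; 24 × 1.467 = 35.20 → 35 sts.
Row gauge = 16/7.5 = 2.133 rows/cm; 21.5 × 2.133 = 45.87 → 46 rows.

Cast on 35 stitches and work 46 rows.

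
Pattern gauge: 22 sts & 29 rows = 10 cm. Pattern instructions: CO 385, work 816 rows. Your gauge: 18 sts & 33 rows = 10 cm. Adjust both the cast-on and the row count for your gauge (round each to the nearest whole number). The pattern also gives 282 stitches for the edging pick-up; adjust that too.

Stitches: 385 × 18/22 = 315.00 → 315.
Rows: 816 × 33/29 = 928.55 → 929.
edging pick-up: 282 × 18/22 = 230.73 → 231.

Cast on 315 stitches; work 929 rows; edging pick-up 231 stitches.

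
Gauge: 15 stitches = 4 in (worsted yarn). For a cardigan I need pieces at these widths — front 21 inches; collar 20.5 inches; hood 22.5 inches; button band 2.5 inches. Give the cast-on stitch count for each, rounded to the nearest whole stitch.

Rate = 15/4 = 3.75 sts per in.
front: 21 × 3.75 = 78.75 → 79.
collar: 20.5 × 3.75 = 76.88 → 77.
hood: 22.5 × 3.75 = 84.38 → 84.
button band: 2.5 × 3.75 = 9.38 → 9.

front 79; collar 77; hood 84; button band 9.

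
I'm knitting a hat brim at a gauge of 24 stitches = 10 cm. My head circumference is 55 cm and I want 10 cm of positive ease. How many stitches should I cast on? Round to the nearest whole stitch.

Finished = 55 + 10 = 65 cm.
24 / 10 = 2.4 sts per cm.
65.00 × 2.4 = 156.00 sts.

CO 156 sts.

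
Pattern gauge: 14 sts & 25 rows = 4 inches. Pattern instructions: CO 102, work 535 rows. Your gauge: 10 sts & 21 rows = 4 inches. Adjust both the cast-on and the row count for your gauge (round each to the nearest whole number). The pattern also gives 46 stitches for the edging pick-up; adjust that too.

Cast on 73 stitches; work 449 rows; edging pick-up 33 stitches.

Stitches: 102 × 10/14 = 72.86 → 73.
Rows: 535 × 21/25 = 449.40 → 449.
edging pick-up: 46 × 10/14 = 32.86 → 33.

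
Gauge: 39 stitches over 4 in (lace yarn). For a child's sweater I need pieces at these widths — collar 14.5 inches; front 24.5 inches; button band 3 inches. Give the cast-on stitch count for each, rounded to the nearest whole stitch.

Rate = 39/4 = 9.75 sts per in.
collar: 14.5 × 9.75 = 141.38 → 141.
front: 24.5 × 9.75 = 238.88 → 239.
button band: 3 × 9.75 = 29.25 → 29.

collar 141; front 239; button band 29.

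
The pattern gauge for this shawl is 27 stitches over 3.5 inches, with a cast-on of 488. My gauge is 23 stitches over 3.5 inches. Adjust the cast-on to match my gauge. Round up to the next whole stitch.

Scale factor = 23 / 27 = 0.852.
488 × 23 / 27 = 415.70 sts.
→ 416 sts.

416 stitches.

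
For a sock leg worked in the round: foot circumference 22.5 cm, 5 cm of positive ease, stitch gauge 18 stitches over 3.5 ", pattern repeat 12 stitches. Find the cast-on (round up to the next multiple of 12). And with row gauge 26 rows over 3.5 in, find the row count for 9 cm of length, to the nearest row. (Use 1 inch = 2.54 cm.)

Finished = 22.5 + 5 = 27.5 cm.
27.5 cm × 1/2.54 = 10.83 inches.
18/3.5 = 5.143 sts per in; 10.83 × 5.143 = 55.68 sts.
Next multiple of 12 → 60.
9 cm = 3.54 inches; × 7.429 = 26.32 → 26 rows.

Cast on 60 stitches; work 26 rows.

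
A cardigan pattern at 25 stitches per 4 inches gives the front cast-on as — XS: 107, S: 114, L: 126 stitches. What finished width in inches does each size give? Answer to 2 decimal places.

25/4 = 6.25 sts per in.
XS: 107 / 6.25 = 17.120 → 17.12 in.
S: 114 / 6.25 = 18.240 → 18.24 in.
L: 126 / 6.25 = 20.160 → 20.16 in.

XS 17.12 inches; S 18.24 inches; L 20.16 inches.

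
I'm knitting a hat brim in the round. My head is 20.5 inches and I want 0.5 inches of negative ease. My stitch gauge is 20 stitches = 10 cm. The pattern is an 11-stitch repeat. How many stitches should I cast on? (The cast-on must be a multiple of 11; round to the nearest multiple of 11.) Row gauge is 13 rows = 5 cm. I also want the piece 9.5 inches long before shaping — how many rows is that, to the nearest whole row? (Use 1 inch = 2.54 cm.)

Finished = 20.5 − 0.5 = 20 inches.
20 inches × 2.54 = 50.80 cm.
20/10 = 2 sts per cm; 50.80 × 2 = 101.60 sts.
Nearest multiple of 11 → 99.
9.5 inches = 24.13 cm; × 2.6 = 62.74 → 63 rows.

Cast on 99 stitches; work 63 rows.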